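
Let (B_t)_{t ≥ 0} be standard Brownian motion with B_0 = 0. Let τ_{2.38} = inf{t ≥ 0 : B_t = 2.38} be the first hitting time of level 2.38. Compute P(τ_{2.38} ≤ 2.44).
P(τ_{2.38} ≤ 2.44) = 2(1 − Φ(2.38/√2.44)) = 2(1 − Φ(1.5236)) ≈ 0.1276

By the reflection principle for standard BM, P(τ_b ≤ t) = 2 · P(B_t ≥ b). Since B_t ~ N(0, t), P(B_t ≥ 2.38) = 1 − Φ(2.38/√t) = 1 − Φ(2.38/√2.44) = 1 − Φ(1.5236) ≈ 0.06380. Doubling: P(τ_{2.38} ≤ 2.44) ≈ 2 · 0.06380 = 0.12760 ≈ 0.1276.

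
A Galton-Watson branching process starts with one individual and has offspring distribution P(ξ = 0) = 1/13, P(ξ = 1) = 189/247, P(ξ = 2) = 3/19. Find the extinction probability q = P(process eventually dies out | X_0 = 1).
q = 19/39

The pgf is f(s) = 1/13 + 189/247·s + 3/19·s². The extinction probability q is the smallest fixed point of f in [0, 1]. Setting s = f(s):
  3/19·s² + (189/247 − 1)·s + 1/13 = 0
  3/19·s² − (1/13 + 3/19)·s + 1/13 = 0
which factors as (s − 1)·(3/19·s − 1/13) = 0, giving roots s = 1 and s = (1/13)/(3/19) = 19/39.
Mean offspring μ = 189/247 + 2·3/19 = 267/247 > 1 (supercritical), so q < 1. The extinction probability is the smaller root: q = (1/13)/(3/19) = 19/39.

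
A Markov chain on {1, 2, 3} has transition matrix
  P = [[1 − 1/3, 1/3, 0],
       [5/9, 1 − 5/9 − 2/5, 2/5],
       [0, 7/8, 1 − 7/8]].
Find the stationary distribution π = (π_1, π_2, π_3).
π = (175/328, 105/328, 6/41)

This is a birth-death chain on three states, which satisfies detailed balance: π_1 · P_{12} = π_2 · P_{21} and π_2 · P_{23} = π_3 · P_{32}.
From π_1 · 1/3 = π_2 · 5/9: π_2/π_1 = (1/3)/(5/9) = 3/5.
From π_2 · 2/5 = π_3 · 7/8: π_3/π_2 = (2/5)/(7/8) = 16/35.
Take π_1 proportional to 1; then unnormalized π = (1, 3/5, 48/175). Normalize by dividing by the sum 328/175:
  π = (175/328, 105/328, 6/41).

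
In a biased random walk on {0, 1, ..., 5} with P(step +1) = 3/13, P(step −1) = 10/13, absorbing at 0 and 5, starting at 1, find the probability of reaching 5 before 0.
P(hit 5 before 0) = (1 − (10/3)^1) / (1 − (10/3)^5) = 81/14251

Let u_k denote P(reach 5 before 0 | start at k). Boundary: u_0 = 0, u_5 = 1. Recurrence: u_k = 3/13·u_{k+1} + 10/13·u_{k-1} for 1 ≤ k ≤ 4. Try u_k = A + B·r^k with r = q/p = (10/13)/(3/13) = 10/3. Substitution satisfies the recurrence; boundary conditions give:
  u_k = (1 − r^k) / (1 − r^N) = (1 − (10/3)^1) / (1 − (10/3)^5) = 81/14251.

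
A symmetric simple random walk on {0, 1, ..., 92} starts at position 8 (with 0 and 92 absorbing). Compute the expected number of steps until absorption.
E[τ | X_0 = 8] = 672

Let v_k = E[τ | X_0 = k]. Boundary: v_0 = v_92 = 0. Recurrence: v_k = 1 + (v_{k-1} + v_{k+1})/2 for 1 ≤ k ≤ 91. The particular solution to v_k − (v_{k-1} + v_{k+1})/2 = 1 is v_k = −k^2. Adding homogeneous solution A + B k and matching boundaries gives v_k = k (92 − k). Substituting k = 8: v_8 = 8 · 84 = 672.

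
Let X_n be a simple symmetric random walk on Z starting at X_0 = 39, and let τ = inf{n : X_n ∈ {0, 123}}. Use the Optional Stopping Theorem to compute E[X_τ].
E[X_τ] = 39

X_n is a martingale and τ is a bounded-mean stopping time (indeed τ is finite a.s. with bounded expectation since the walk is in a bounded region). By the OST, E[X_τ] = E[X_0] = 39. Equivalently: E[X_τ] = 123 · P(hit 123 first) + 0 · P(hit 0 first) = 123 · (39/123) = 39.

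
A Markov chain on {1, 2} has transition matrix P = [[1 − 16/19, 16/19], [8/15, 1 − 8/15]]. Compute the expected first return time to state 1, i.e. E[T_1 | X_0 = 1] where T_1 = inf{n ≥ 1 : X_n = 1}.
E[T_1 | X_0 = 1] = 1/π_1 = 49/19

For an irreducible recurrent Markov chain with stationary distribution π, E[T_i | X_0 = i] = 1/π_i (Kac's formula). Here π_1 = (8/15)/(16/19 + 8/15) = (8/15)/(392/285) = 19/49, so E[T_1 | X_0 = 1] = 1/π_1 = (16/19 + 8/15)/(8/15) = (392/285)/(8/15) = 49/19.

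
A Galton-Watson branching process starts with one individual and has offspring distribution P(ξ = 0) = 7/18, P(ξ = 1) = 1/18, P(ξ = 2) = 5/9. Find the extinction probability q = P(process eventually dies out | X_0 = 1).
q = 7/10

The pgf is f(s) = 7/18 + 1/18·s + 5/9·s². The extinction probability q is the smallest fixed point of f in [0, 1]. Setting s = f(s):
  5/9·s² + (1/18 − 1)·s + 7/18 = 0
  5/9·s² − (7/18 + 5/9)·s + 7/18 = 0
which factors as (s − 1)·(5/9·s − 7/18) = 0, giving roots s = 1 and s = (7/18)/(5/9) = 7/10.
Mean offspring μ = 1/18 + 2·5/9 = 7/6 > 1 (supercritical), so q < 1. The extinction probability is the smaller root: q = (7/18)/(5/9) = 7/10.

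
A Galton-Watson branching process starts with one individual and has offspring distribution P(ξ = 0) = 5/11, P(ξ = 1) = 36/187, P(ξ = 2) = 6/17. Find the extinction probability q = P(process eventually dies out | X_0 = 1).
q = 1

Mean offspring μ = 0·5/11 + 1·36/187 + 2·6/17 = 168/187 ≤ 1. For μ ≤ 1 with offspring not concentrated at 1, the Galton-Watson process goes extinct almost surely, so q = 1.
(Algebraic check: The pgf is f(s) = 5/11 + 36/187·s + 6/17·s². The extinction probability q is the smallest fixed point of f in [0, 1]. Setting s = f(s):
  6/17·s² + (36/187 − 1)·s + 5/11 = 0
  6/17·s² − (5/11 + 6/17)·s + 5/11 = 0
which factors as (s − 1)·(6/17·s − 5/11) = 0, giving roots s = 1 and s = (5/11)/(6/17) = 85/66. Since 85/66 ≥ 1, the smallest root in [0, 1] is s = 1.)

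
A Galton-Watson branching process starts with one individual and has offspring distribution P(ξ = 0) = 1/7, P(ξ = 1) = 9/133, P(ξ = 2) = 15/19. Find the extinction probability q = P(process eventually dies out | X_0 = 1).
q = 19/105

The pgf is f(s) = 1/7 + 9/133·s + 15/19·s². The extinction probability q is the smallest fixed point of f in [0, 1]. Setting s = f(s):
  15/19·s² + (9/133 − 1)·s + 1/7 = 0
  15/19·s² − (1/7 + 15/19)·s + 1/7 = 0
which factors as (s − 1)·(15/19·s − 1/7) = 0, giving roots s = 1 and s = (1/7)/(15/19) = 19/105.
Mean offspring μ = 9/133 + 2·15/19 = 219/133 > 1 (supercritical), so q < 1. The extinction probability is the smaller root: q = (1/7)/(15/19) = 19/105.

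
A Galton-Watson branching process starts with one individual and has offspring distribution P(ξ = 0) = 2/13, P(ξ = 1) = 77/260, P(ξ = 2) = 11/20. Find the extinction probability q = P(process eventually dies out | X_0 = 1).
q = 40/143

The pgf is f(s) = 2/13 + 77/260·s + 11/20·s². The extinction probability q is the smallest fixed point of f in [0, 1]. Setting s = f(s):
  11/20·s² + (77/260 − 1)·s + 2/13 = 0
  11/20·s² − (2/13 + 11/20)·s + 2/13 = 0
which factors as (s − 1)·(11/20·s − 2/13) = 0, giving roots s = 1 and s = (2/13)/(11/20) = 40/143.
Mean offspring μ = 77/260 + 2·11/20 = 363/260 > 1 (supercritical), so q < 1. The extinction probability is the smaller root: q = (2/13)/(11/20) = 40/143.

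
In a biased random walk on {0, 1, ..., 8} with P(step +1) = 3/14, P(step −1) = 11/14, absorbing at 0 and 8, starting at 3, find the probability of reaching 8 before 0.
P(hit 8 before 0) = (1 − (11/3)^3) / (1 − (11/3)^8) = 39609/26794040

Let u_k denote P(reach 8 before 0 | start at k). Boundary: u_0 = 0, u_8 = 1. Recurrence: u_k = 3/14·u_{k+1} + 11/14·u_{k-1} for 1 ≤ k ≤ 7. Try u_k = A + B·r^k with r = q/p = (11/14)/(3/14) = 11/3. Substitution satisfies the recurrence; boundary conditions give:
  u_k = (1 − r^k) / (1 − r^N) = (1 − (11/3)^3) / (1 − (11/3)^8) = 39609/26794040.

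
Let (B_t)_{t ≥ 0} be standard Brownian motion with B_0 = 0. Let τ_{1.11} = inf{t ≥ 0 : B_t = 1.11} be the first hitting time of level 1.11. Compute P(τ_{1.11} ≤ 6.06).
P(τ_{1.11} ≤ 6.06) = 2(1 − Φ(1.11/√6.06)) = 2(1 − Φ(0.4509)) ≈ 0.6521

By the reflection principle for standard BM, P(τ_b ≤ t) = 2 · P(B_t ≥ b). Since B_t ~ N(0, t), P(B_t ≥ 1.11) = 1 − Φ(1.11/√t) = 1 − Φ(1.11/√6.06) = 1 − Φ(0.4509) ≈ 0.32603. Doubling: P(τ_{1.11} ≤ 6.06) ≈ 2 · 0.32603 = 0.65206 ≈ 0.6521.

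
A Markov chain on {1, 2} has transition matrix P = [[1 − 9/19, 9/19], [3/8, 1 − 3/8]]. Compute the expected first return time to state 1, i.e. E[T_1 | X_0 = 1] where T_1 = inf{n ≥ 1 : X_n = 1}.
E[T_1 | X_0 = 1] = 1/π_1 = 43/19

For an irreducible recurrent Markov chain with stationary distribution π, E[T_i | X_0 = i] = 1/π_i (Kac's formula). Here π_1 = (3/8)/(9/19 + 3/8) = (3/8)/(129/152) = 19/43, so E[T_1 | X_0 = 1] = 1/π_1 = (9/19 + 3/8)/(3/8) = (129/152)/(3/8) = 43/19.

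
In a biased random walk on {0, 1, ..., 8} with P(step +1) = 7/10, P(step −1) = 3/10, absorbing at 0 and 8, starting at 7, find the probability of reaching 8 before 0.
P(hit 8 before 0) = (1 − (3/7)^7) / (1 − (3/7)^8) = 1437373/1439560

Let u_k denote P(reach 8 before 0 | start at k). Boundary: u_0 = 0, u_8 = 1. Recurrence: u_k = 7/10·u_{k+1} + 3/10·u_{k-1} for 1 ≤ k ≤ 7. Try u_k = A + B·r^k with r = q/p = (3/10)/(7/10) = 3/7. Substitution satisfies the recurrence; boundary conditions give:
  u_k = (1 − r^k) / (1 − r^N) = (1 − (3/7)^7) / (1 − (3/7)^8) = 1437373/1439560.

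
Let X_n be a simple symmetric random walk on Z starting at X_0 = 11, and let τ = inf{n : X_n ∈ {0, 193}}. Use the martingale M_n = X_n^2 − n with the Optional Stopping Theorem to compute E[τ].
E[τ] = 2002

M_n = X_n^2 − n is a martingale (since E[X_{n+1}^2 | F_n] = X_n^2 + 1). By OST (τ has finite mean in a bounded region), E[M_τ] = E[M_0] = X_0^2 − 0 = 11^2 = 121. Also E[M_τ] = E[X_τ^2] − E[τ]. The walk exits at 0 or 193, with P(hit 193 first) = 11/193, so E[X_τ^2] = 193^2 · 11/193 + 0 = 2123. Thus E[τ] = E[X_τ^2] − E[M_τ] = 2123 − 121 = 2002 = 11(193 − 11) = 2002.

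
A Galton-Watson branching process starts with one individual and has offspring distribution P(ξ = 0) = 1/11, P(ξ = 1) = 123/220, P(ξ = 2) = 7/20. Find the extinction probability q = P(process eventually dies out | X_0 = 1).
q = 20/77

The pgf is f(s) = 1/11 + 123/220·s + 7/20·s². The extinction probability q is the smallest fixed point of f in [0, 1]. Setting s = f(s):
  7/20·s² + (123/220 − 1)·s + 1/11 = 0
  7/20·s² − (1/11 + 7/20)·s + 1/11 = 0
which factors as (s − 1)·(7/20·s − 1/11) = 0, giving roots s = 1 and s = (1/11)/(7/20) = 20/77.
Mean offspring μ = 123/220 + 2·7/20 = 277/220 > 1 (supercritical), so q < 1. The extinction probability is the smaller root: q = (1/11)/(7/20) = 20/77.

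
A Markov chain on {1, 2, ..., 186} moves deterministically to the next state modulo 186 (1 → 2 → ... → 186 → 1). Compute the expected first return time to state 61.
E[T_61 | X_0 = 61] = 186

The chain cycles deterministically, so starting at state 61 it returns in exactly 186 steps. Equivalently, the stationary distribution is uniform π_j = 1/186 for every state j, so by Kac's formula E[T_61] = 1/π_61 = 186.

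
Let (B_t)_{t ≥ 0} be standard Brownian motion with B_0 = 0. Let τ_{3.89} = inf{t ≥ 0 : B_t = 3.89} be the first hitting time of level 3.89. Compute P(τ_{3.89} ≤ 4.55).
P(τ_{3.89} ≤ 4.55) = 2(1 − Φ(3.89/√4.55)) = 2(1 − Φ(1.8237)) ≈ 0.0682

By the reflection principle for standard BM, P(τ_b ≤ t) = 2 · P(B_t ≥ b). Since B_t ~ N(0, t), P(B_t ≥ 3.89) = 1 − Φ(3.89/√t) = 1 − Φ(3.89/√4.55) = 1 − Φ(1.8237) ≈ 0.03410. Doubling: P(τ_{3.89} ≤ 4.55) ≈ 2 · 0.03410 = 0.06820 ≈ 0.0682.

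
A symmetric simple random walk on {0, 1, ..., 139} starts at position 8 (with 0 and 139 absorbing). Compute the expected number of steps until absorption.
E[τ | X_0 = 8] = 1048

Let v_k = E[τ | X_0 = k]. Boundary: v_0 = v_139 = 0. Recurrence: v_k = 1 + (v_{k-1} + v_{k+1})/2 for 1 ≤ k ≤ 138. The particular solution to v_k − (v_{k-1} + v_{k+1})/2 = 1 is v_k = −k^2. Adding homogeneous solution A + B k and matching boundaries gives v_k = k (139 − k). Substituting k = 8: v_8 = 8 · 131 = 1048.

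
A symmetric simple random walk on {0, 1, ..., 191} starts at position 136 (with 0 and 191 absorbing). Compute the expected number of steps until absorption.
E[τ | X_0 = 136] = 7480

Let v_k = E[τ | X_0 = k]. Boundary: v_0 = v_191 = 0. Recurrence: v_k = 1 + (v_{k-1} + v_{k+1})/2 for 1 ≤ k ≤ 190. The particular solution to v_k − (v_{k-1} + v_{k+1})/2 = 1 is v_k = −k^2. Adding homogeneous solution A + B k and matching boundaries gives v_k = k (191 − k). Substituting k = 136: v_136 = 136 · 55 = 7480.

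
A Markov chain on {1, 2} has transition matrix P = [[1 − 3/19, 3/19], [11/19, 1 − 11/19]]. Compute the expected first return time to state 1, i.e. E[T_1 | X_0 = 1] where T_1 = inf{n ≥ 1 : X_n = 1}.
E[T_1 | X_0 = 1] = 1/π_1 = 14/11

For an irreducible recurrent Markov chain with stationary distribution π, E[T_i | X_0 = i] = 1/π_i (Kac's formula). Here π_1 = (11/19)/(3/19 + 11/19) = (11/19)/(14/19) = 11/14, so E[T_1 | X_0 = 1] = 1/π_1 = (3/19 + 11/19)/(11/19) = (14/19)/(11/19) = 14/11.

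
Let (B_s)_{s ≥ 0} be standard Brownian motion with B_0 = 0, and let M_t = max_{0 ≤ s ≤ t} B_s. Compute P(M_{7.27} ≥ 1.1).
P(M_{7.27} ≥ 1.1) = 2·P(B_{7.27} ≥ 1.1) = 2(1 − Φ(1.1/√7.27)) ≈ 0.6833

By the reflection principle for Brownian motion, P(M_t ≥ a) = 2 · P(B_t ≥ a) for a ≥ 0. Since B_t ~ N(0, t), P(B_t ≥ 1.1) = 1 − Φ(1.1/√t) = 1 − Φ(1.1/√7.27) = 1 − Φ(0.4080). So
  P(M_{7.27} ≥ 1.1) = 2(1 − Φ(0.4080)) ≈ 0.6833.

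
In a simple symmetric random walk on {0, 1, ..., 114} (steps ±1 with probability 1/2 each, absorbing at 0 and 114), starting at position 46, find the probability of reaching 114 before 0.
P(hit 114 before 0) = 46/114 = 23/57

Let u_k = P(hit 114 before 0 | start at k). Then u_0 = 0, u_114 = 1, and u_k = u_{k-1}/2 + u_{k+1}/2 for 1 ≤ k ≤ 113. This harmonic recurrence is solved by u_k = k/114, giving u_46 = 46/114 = 23/57.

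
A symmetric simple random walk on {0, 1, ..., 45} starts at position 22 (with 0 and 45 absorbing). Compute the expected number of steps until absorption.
E[τ | X_0 = 22] = 506

Let v_k = E[τ | X_0 = k]. Boundary: v_0 = v_45 = 0. Recurrence: v_k = 1 + (v_{k-1} + v_{k+1})/2 for 1 ≤ k ≤ 44. The particular solution to v_k − (v_{k-1} + v_{k+1})/2 = 1 is v_k = −k^2. Adding homogeneous solution A + B k and matching boundaries gives v_k = k (45 − k). Substituting k = 22: v_22 = 22 · 23 = 506.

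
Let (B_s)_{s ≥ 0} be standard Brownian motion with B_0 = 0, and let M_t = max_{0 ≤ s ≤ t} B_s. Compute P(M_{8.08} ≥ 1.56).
P(M_{8.08} ≥ 1.56) = 2·P(B_{8.08} ≥ 1.56) = 2(1 − Φ(1.56/√8.08)) ≈ 0.5831

By the reflection principle for Brownian motion, P(M_t ≥ a) = 2 · P(B_t ≥ a) for a ≥ 0. Since B_t ~ N(0, t), P(B_t ≥ 1.56) = 1 − Φ(1.56/√t) = 1 − Φ(1.56/√8.08) = 1 − Φ(0.5488). So
  P(M_{8.08} ≥ 1.56) = 2(1 − Φ(0.5488)) ≈ 0.5831.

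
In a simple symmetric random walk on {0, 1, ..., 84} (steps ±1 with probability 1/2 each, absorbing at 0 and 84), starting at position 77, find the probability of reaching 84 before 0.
P(hit 84 before 0) = 77/84 = 11/12

Let u_k = P(hit 84 before 0 | start at k). Then u_0 = 0, u_84 = 1, and u_k = u_{k-1}/2 + u_{k+1}/2 for 1 ≤ k ≤ 83. This harmonic recurrence is solved by u_k = k/84, giving u_77 = 77/84 = 11/12.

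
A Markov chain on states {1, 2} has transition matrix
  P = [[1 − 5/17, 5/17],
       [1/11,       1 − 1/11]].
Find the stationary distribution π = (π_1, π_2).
π_1 = 17/72, π_2 = 55/72

Solve πP = π with π_1 + π_2 = 1. From πP = π: π_1 · (1 − 5/17) + π_2 · 1/11 = π_1 ⇒ π_2 · 1/11 = π_1 · 5/17 ⇒ π_2/π_1 = (5/17)/(1/11) = 55/17. Together with π_1 + π_2 = 1:
  π_1 = (1/11)/(5/17 + 1/11) = (1/11)/(72/187) = 17/72,
  π_2 = (5/17)/(5/17 + 1/11) = (5/17)/(72/187) = 55/72.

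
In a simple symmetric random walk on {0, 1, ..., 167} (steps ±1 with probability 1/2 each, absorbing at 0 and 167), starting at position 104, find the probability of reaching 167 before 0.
P(hit 167 before 0) = 104/167

Let u_k = P(hit 167 before 0 | start at k). Then u_0 = 0, u_167 = 1, and u_k = u_{k-1}/2 + u_{k+1}/2 for 1 ≤ k ≤ 166. This harmonic recurrence is solved by u_k = k/167, giving u_104 = 104/167.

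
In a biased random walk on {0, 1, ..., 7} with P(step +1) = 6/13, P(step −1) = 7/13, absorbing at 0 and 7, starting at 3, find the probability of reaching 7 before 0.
P(hit 7 before 0) = (1 − (7/6)^3) / (1 − (7/6)^7) = 164592/543607

Let u_k denote P(reach 7 before 0 | start at k). Boundary: u_0 = 0, u_7 = 1. Recurrence: u_k = 6/13·u_{k+1} + 7/13·u_{k-1} for 1 ≤ k ≤ 6. Try u_k = A + B·r^k with r = q/p = (7/13)/(6/13) = 7/6. Substitution satisfies the recurrence; boundary conditions give:
  u_k = (1 − r^k) / (1 − r^N) = (1 − (7/6)^3) / (1 − (7/6)^7) = 164592/543607.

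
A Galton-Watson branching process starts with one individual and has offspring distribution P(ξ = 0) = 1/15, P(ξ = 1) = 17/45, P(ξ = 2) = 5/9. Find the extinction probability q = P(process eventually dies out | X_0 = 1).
q = 3/25

The pgf is f(s) = 1/15 + 17/45·s + 5/9·s². The extinction probability q is the smallest fixed point of f in [0, 1]. Setting s = f(s):
  5/9·s² + (17/45 − 1)·s + 1/15 = 0
  5/9·s² − (1/15 + 5/9)·s + 1/15 = 0
which factors as (s − 1)·(5/9·s − 1/15) = 0, giving roots s = 1 and s = (1/15)/(5/9) = 3/25.
Mean offspring μ = 17/45 + 2·5/9 = 67/45 > 1 (supercritical), so q < 1. The extinction probability is the smaller root: q = (1/15)/(5/9) = 3/25.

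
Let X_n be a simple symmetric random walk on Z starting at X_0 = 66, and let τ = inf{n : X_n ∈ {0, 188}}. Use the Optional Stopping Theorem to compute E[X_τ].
E[X_τ] = 66

X_n is a martingale and τ is a bounded-mean stopping time (indeed τ is finite a.s. with bounded expectation since the walk is in a bounded region). By the OST, E[X_τ] = E[X_0] = 66. Equivalently: E[X_τ] = 188 · P(hit 188 first) + 0 · P(hit 0 first) = 188 · (66/188) = 66.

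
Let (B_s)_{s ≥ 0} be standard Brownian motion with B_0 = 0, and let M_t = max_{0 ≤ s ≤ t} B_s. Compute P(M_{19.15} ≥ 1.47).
P(M_{19.15} ≥ 1.47) = 2·P(B_{19.15} ≥ 1.47) = 2(1 − Φ(1.47/√19.15)) ≈ 0.7369

By the reflection principle for Brownian motion, P(M_t ≥ a) = 2 · P(B_t ≥ a) for a ≥ 0. Since B_t ~ N(0, t), P(B_t ≥ 1.47) = 1 − Φ(1.47/√t) = 1 − Φ(1.47/√19.15) = 1 − Φ(0.3359). So
  P(M_{19.15} ≥ 1.47) = 2(1 − Φ(0.3359)) ≈ 0.7369.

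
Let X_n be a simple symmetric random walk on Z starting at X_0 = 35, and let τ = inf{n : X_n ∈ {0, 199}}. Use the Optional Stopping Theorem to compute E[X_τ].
E[X_τ] = 35

X_n is a martingale and τ is a bounded-mean stopping time (indeed τ is finite a.s. with bounded expectation since the walk is in a bounded region). By the OST, E[X_τ] = E[X_0] = 35. Equivalently: E[X_τ] = 199 · P(hit 199 first) + 0 · P(hit 0 first) = 199 · (35/199) = 35.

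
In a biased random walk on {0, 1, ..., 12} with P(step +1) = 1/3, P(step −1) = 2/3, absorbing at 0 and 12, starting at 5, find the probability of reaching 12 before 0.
P(hit 12 before 0) = (1 − (2)^5) / (1 − (2)^12) = 31/4095

Let u_k denote P(reach 12 before 0 | start at k). Boundary: u_0 = 0, u_12 = 1. Recurrence: u_k = 1/3·u_{k+1} + 2/3·u_{k-1} for 1 ≤ k ≤ 11. Try u_k = A + B·r^k with r = q/p = (2/3)/(1/3) = 2. Substitution satisfies the recurrence; boundary conditions give:
  u_k = (1 − r^k) / (1 − r^N) = (1 − (2)^5) / (1 − (2)^12) = 31/4095.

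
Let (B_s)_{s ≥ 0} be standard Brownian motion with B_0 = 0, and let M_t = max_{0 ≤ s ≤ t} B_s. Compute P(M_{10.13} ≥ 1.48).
P(M_{10.13} ≥ 1.48) = 2·P(B_{10.13} ≥ 1.48) = 2(1 − Φ(1.48/√10.13)) ≈ 0.6419

By the reflection principle for Brownian motion, P(M_t ≥ a) = 2 · P(B_t ≥ a) for a ≥ 0. Since B_t ~ N(0, t), P(B_t ≥ 1.48) = 1 − Φ(1.48/√t) = 1 − Φ(1.48/√10.13) = 1 − Φ(0.4650). So
  P(M_{10.13} ≥ 1.48) = 2(1 − Φ(0.4650)) ≈ 0.6419.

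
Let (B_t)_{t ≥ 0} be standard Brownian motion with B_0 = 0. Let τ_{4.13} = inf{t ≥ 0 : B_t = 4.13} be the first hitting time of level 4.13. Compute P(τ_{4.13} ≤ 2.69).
P(τ_{4.13} ≤ 2.69) = 2(1 − Φ(4.13/√2.69)) = 2(1 − Φ(2.5181)) ≈ 0.0118

By the reflection principle for standard BM, P(τ_b ≤ t) = 2 · P(B_t ≥ b). Since B_t ~ N(0, t), P(B_t ≥ 4.13) = 1 − Φ(4.13/√t) = 1 − Φ(4.13/√2.69) = 1 − Φ(2.5181) ≈ 0.00590. Doubling: P(τ_{4.13} ≤ 2.69) ≈ 2 · 0.00590 = 0.01180 ≈ 0.0118.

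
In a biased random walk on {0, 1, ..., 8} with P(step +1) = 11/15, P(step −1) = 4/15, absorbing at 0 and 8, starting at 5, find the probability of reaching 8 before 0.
P(hit 8 before 0) = (1 − (4/11)^5) / (1 − (4/11)^8) = 30427991/30613335

Let u_k denote P(reach 8 before 0 | start at k). Boundary: u_0 = 0, u_8 = 1. Recurrence: u_k = 11/15·u_{k+1} + 4/15·u_{k-1} for 1 ≤ k ≤ 7. Try u_k = A + B·r^k with r = q/p = (4/15)/(11/15) = 4/11. Substitution satisfies the recurrence; boundary conditions give:
  u_k = (1 − r^k) / (1 − r^N) = (1 − (4/11)^5) / (1 − (4/11)^8) = 30427991/30613335.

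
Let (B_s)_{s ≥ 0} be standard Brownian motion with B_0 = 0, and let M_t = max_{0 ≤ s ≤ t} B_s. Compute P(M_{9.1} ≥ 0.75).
P(M_{9.1} ≥ 0.75) = 2·P(B_{9.1} ≥ 0.75) = 2(1 − Φ(0.75/√9.1)) ≈ 0.8037

By the reflection principle for Brownian motion, P(M_t ≥ a) = 2 · P(B_t ≥ a) for a ≥ 0. Since B_t ~ N(0, t), P(B_t ≥ 0.75) = 1 − Φ(0.75/√t) = 1 − Φ(0.75/√9.1) = 1 − Φ(0.2486). So
  P(M_{9.1} ≥ 0.75) = 2(1 − Φ(0.2486)) ≈ 0.8037.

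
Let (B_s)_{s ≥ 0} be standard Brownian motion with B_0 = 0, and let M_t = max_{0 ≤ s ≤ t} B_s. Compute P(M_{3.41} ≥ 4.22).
P(M_{3.41} ≥ 4.22) = 2·P(B_{3.41} ≥ 4.22) = 2(1 − Φ(4.22/√3.41)) ≈ 0.0223

By the reflection principle for Brownian motion, P(M_t ≥ a) = 2 · P(B_t ≥ a) for a ≥ 0. Since B_t ~ N(0, t), P(B_t ≥ 4.22) = 1 − Φ(4.22/√t) = 1 − Φ(4.22/√3.41) = 1 − Φ(2.2853). So
  P(M_{3.41} ≥ 4.22) = 2(1 − Φ(2.2853)) ≈ 0.0223.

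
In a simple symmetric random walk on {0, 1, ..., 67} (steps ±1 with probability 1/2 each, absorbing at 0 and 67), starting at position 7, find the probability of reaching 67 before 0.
P(hit 67 before 0) = 7/67

Let u_k = P(hit 67 before 0 | start at k). Then u_0 = 0, u_67 = 1, and u_k = u_{k-1}/2 + u_{k+1}/2 for 1 ≤ k ≤ 66. This harmonic recurrence is solved by u_k = k/67, giving u_7 = 7/67.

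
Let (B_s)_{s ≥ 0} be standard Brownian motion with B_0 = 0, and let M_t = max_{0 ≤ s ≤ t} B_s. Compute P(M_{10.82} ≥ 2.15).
P(M_{10.82} ≥ 2.15) = 2·P(B_{10.82} ≥ 2.15) = 2(1 − Φ(2.15/√10.82)) ≈ 0.5134

By the reflection principle for Brownian motion, P(M_t ≥ a) = 2 · P(B_t ≥ a) for a ≥ 0. Since B_t ~ N(0, t), P(B_t ≥ 2.15) = 1 − Φ(2.15/√t) = 1 − Φ(2.15/√10.82) = 1 − Φ(0.6536). So
  P(M_{10.82} ≥ 2.15) = 2(1 − Φ(0.6536)) ≈ 0.5134.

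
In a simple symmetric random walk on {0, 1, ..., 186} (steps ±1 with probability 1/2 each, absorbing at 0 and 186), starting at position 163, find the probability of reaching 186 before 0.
P(hit 186 before 0) = 163/186

Let u_k = P(hit 186 before 0 | start at k). Then u_0 = 0, u_186 = 1, and u_k = u_{k-1}/2 + u_{k+1}/2 for 1 ≤ k ≤ 185. This harmonic recurrence is solved by u_k = k/186, giving u_163 = 163/186.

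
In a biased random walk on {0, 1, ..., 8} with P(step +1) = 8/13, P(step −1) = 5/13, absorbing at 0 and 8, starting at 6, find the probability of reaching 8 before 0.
P(hit 8 before 0) = (1 − (5/8)^6) / (1 − (5/8)^8) = 404544/420169

Let u_k denote P(reach 8 before 0 | start at k). Boundary: u_0 = 0, u_8 = 1. Recurrence: u_k = 8/13·u_{k+1} + 5/13·u_{k-1} for 1 ≤ k ≤ 7. Try u_k = A + B·r^k with r = q/p = (5/13)/(8/13) = 5/8. Substitution satisfies the recurrence; boundary conditions give:
  u_k = (1 − r^k) / (1 − r^N) = (1 − (5/8)^6) / (1 − (5/8)^8) = 404544/420169.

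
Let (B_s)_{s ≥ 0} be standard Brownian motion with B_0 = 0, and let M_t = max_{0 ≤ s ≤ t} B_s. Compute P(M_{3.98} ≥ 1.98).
P(M_{3.98} ≥ 1.98) = 2·P(B_{3.98} ≥ 1.98) = 2(1 − Φ(1.98/√3.98)) ≈ 0.3210

By the reflection principle for Brownian motion, P(M_t ≥ a) = 2 · P(B_t ≥ a) for a ≥ 0. Since B_t ~ N(0, t), P(B_t ≥ 1.98) = 1 − Φ(1.98/√t) = 1 − Φ(1.98/√3.98) = 1 − Φ(0.9925). So
  P(M_{3.98} ≥ 1.98) = 2(1 − Φ(0.9925)) ≈ 0.3210.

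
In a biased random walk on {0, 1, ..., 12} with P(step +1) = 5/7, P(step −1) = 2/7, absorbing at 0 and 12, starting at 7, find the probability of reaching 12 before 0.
P(hit 12 before 0) = (1 − (2/5)^7) / (1 − (2/5)^12) = 81246875/81378843

Let u_k denote P(reach 12 before 0 | start at k). Boundary: u_0 = 0, u_12 = 1. Recurrence: u_k = 5/7·u_{k+1} + 2/7·u_{k-1} for 1 ≤ k ≤ 11. Try u_k = A + B·r^k with r = q/p = (2/7)/(5/7) = 2/5. Substitution satisfies the recurrence; boundary conditions give:
  u_k = (1 − r^k) / (1 − r^N) = (1 − (2/5)^7) / (1 − (2/5)^12) = 81246875/81378843.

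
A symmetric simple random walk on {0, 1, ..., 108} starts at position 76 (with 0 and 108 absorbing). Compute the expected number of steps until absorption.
E[τ | X_0 = 76] = 2432

Let v_k = E[τ | X_0 = k]. Boundary: v_0 = v_108 = 0. Recurrence: v_k = 1 + (v_{k-1} + v_{k+1})/2 for 1 ≤ k ≤ 107. The particular solution to v_k − (v_{k-1} + v_{k+1})/2 = 1 is v_k = −k^2. Adding homogeneous solution A + B k and matching boundaries gives v_k = k (108 − k). Substituting k = 76: v_76 = 76 · 32 = 2432.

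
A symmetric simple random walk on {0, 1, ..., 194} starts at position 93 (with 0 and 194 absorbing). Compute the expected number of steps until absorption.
E[τ | X_0 = 93] = 9393

Let v_k = E[τ | X_0 = k]. Boundary: v_0 = v_194 = 0. Recurrence: v_k = 1 + (v_{k-1} + v_{k+1})/2 for 1 ≤ k ≤ 193. The particular solution to v_k − (v_{k-1} + v_{k+1})/2 = 1 is v_k = −k^2. Adding homogeneous solution A + B k and matching boundaries gives v_k = k (194 − k). Substituting k = 93: v_93 = 93 · 101 = 9393.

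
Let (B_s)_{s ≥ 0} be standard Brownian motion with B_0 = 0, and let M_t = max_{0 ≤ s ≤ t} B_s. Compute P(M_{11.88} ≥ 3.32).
P(M_{11.88} ≥ 3.32) = 2·P(B_{11.88} ≥ 3.32) = 2(1 − Φ(3.32/√11.88)) ≈ 0.3354

By the reflection principle for Brownian motion, P(M_t ≥ a) = 2 · P(B_t ≥ a) for a ≥ 0. Since B_t ~ N(0, t), P(B_t ≥ 3.32) = 1 − Φ(3.32/√t) = 1 − Φ(3.32/√11.88) = 1 − Φ(0.9632). So
  P(M_{11.88} ≥ 3.32) = 2(1 − Φ(0.9632)) ≈ 0.3354.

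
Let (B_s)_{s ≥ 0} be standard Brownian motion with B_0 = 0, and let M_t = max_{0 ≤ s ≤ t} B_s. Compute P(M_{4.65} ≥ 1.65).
P(M_{4.65} ≥ 1.65) = 2·P(B_{4.65} ≥ 1.65) = 2(1 − Φ(1.65/√4.65)) ≈ 0.4442

By the reflection principle for Brownian motion, P(M_t ≥ a) = 2 · P(B_t ≥ a) for a ≥ 0. Since B_t ~ N(0, t), P(B_t ≥ 1.65) = 1 − Φ(1.65/√t) = 1 − Φ(1.65/√4.65) = 1 − Φ(0.7652). So
  P(M_{4.65} ≥ 1.65) = 2(1 − Φ(0.7652)) ≈ 0.4442.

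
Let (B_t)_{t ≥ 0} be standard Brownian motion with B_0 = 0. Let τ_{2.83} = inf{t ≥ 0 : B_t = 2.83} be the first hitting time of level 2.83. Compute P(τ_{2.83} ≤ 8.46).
P(τ_{2.83} ≤ 8.46) = 2(1 − Φ(2.83/√8.46)) = 2(1 − Φ(0.9730)) ≈ 0.3306

By the reflection principle for standard BM, P(τ_b ≤ t) = 2 · P(B_t ≥ b). Since B_t ~ N(0, t), P(B_t ≥ 2.83) = 1 − Φ(2.83/√t) = 1 − Φ(2.83/√8.46) = 1 − Φ(0.9730) ≈ 0.16528. Doubling: P(τ_{2.83} ≤ 8.46) ≈ 2 · 0.16528 = 0.33056 ≈ 0.3306.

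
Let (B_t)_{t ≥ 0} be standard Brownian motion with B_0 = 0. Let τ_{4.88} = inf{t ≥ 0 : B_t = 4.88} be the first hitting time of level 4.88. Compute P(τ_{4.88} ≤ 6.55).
P(τ_{4.88} ≤ 6.55) = 2(1 − Φ(4.88/√6.55)) = 2(1 − Φ(1.9068)) ≈ 0.0565

By the reflection principle for standard BM, P(τ_b ≤ t) = 2 · P(B_t ≥ b). Since B_t ~ N(0, t), P(B_t ≥ 4.88) = 1 − Φ(4.88/√t) = 1 − Φ(4.88/√6.55) = 1 − Φ(1.9068) ≈ 0.02827. Doubling: P(τ_{4.88} ≤ 6.55) ≈ 2 · 0.02827 = 0.05654 ≈ 0.0565.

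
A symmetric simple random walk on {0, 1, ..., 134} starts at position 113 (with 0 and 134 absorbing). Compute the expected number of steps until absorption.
E[τ | X_0 = 113] = 2373

Let v_k = E[τ | X_0 = k]. Boundary: v_0 = v_134 = 0. Recurrence: v_k = 1 + (v_{k-1} + v_{k+1})/2 for 1 ≤ k ≤ 133. The particular solution to v_k − (v_{k-1} + v_{k+1})/2 = 1 is v_k = −k^2. Adding homogeneous solution A + B k and matching boundaries gives v_k = k (134 − k). Substituting k = 113: v_113 = 113 · 21 = 2373.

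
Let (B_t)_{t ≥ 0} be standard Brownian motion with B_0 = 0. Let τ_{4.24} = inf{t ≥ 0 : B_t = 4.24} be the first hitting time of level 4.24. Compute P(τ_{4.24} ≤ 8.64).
P(τ_{4.24} ≤ 8.64) = 2(1 − Φ(4.24/√8.64)) = 2(1 − Φ(1.4425)) ≈ 0.1492

By the reflection principle for standard BM, P(τ_b ≤ t) = 2 · P(B_t ≥ b). Since B_t ~ N(0, t), P(B_t ≥ 4.24) = 1 − Φ(4.24/√t) = 1 − Φ(4.24/√8.64) = 1 − Φ(1.4425) ≈ 0.07458. Doubling: P(τ_{4.24} ≤ 8.64) ≈ 2 · 0.07458 = 0.14916 ≈ 0.1492.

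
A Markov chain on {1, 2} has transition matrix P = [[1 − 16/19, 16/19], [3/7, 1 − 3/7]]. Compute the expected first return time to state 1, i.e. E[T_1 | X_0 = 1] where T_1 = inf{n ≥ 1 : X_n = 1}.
E[T_1 | X_0 = 1] = 1/π_1 = 169/57

For an irreducible recurrent Markov chain with stationary distribution π, E[T_i | X_0 = i] = 1/π_i (Kac's formula). Here π_1 = (3/7)/(16/19 + 3/7) = (3/7)/(169/133) = 57/169, so E[T_1 | X_0 = 1] = 1/π_1 = (16/19 + 3/7)/(3/7) = (169/133)/(3/7) = 169/57.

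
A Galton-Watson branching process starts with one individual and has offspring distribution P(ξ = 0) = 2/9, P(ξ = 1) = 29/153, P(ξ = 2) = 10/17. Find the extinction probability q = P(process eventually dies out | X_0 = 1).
q = 17/45

The pgf is f(s) = 2/9 + 29/153·s + 10/17·s². The extinction probability q is the smallest fixed point of f in [0, 1]. Setting s = f(s):
  10/17·s² + (29/153 − 1)·s + 2/9 = 0
  10/17·s² − (2/9 + 10/17)·s + 2/9 = 0
which factors as (s − 1)·(10/17·s − 2/9) = 0, giving roots s = 1 and s = (2/9)/(10/17) = 17/45.
Mean offspring μ = 29/153 + 2·10/17 = 209/153 > 1 (supercritical), so q < 1. The extinction probability is the smaller root: q = (2/9)/(10/17) = 17/45.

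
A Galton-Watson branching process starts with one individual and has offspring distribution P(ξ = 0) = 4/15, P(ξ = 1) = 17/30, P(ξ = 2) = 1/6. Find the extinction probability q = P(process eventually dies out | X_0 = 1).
q = 1

Mean offspring μ = 0·4/15 + 1·17/30 + 2·1/6 = 9/10 ≤ 1. For μ ≤ 1 with offspring not concentrated at 1, the Galton-Watson process goes extinct almost surely, so q = 1.
(Algebraic check: The pgf is f(s) = 4/15 + 17/30·s + 1/6·s². The extinction probability q is the smallest fixed point of f in [0, 1]. Setting s = f(s):
  1/6·s² + (17/30 − 1)·s + 4/15 = 0
  1/6·s² − (4/15 + 1/6)·s + 4/15 = 0
which factors as (s − 1)·(1/6·s − 4/15) = 0, giving roots s = 1 and s = (4/15)/(1/6) = 8/5. Since 8/5 ≥ 1, the smallest root in [0, 1] is s = 1.)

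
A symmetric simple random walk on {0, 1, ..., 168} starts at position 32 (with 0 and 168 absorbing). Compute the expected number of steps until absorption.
E[τ | X_0 = 32] = 4352

Let v_k = E[τ | X_0 = k]. Boundary: v_0 = v_168 = 0. Recurrence: v_k = 1 + (v_{k-1} + v_{k+1})/2 for 1 ≤ k ≤ 167. The particular solution to v_k − (v_{k-1} + v_{k+1})/2 = 1 is v_k = −k^2. Adding homogeneous solution A + B k and matching boundaries gives v_k = k (168 − k). Substituting k = 32: v_32 = 32 · 136 = 4352.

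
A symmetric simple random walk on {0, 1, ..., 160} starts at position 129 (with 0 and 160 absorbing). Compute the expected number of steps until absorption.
E[τ | X_0 = 129] = 3999

Let v_k = E[τ | X_0 = k]. Boundary: v_0 = v_160 = 0. Recurrence: v_k = 1 + (v_{k-1} + v_{k+1})/2 for 1 ≤ k ≤ 159. The particular solution to v_k − (v_{k-1} + v_{k+1})/2 = 1 is v_k = −k^2. Adding homogeneous solution A + B k and matching boundaries gives v_k = k (160 − k). Substituting k = 129: v_129 = 129 · 31 = 3999.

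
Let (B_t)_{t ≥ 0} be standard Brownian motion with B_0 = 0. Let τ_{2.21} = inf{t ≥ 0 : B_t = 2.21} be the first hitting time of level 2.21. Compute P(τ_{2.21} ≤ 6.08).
P(τ_{2.21} ≤ 6.08) = 2(1 − Φ(2.21/√6.08)) = 2(1 − Φ(0.8963)) ≈ 0.3701

By the reflection principle for standard BM, P(τ_b ≤ t) = 2 · P(B_t ≥ b). Since B_t ~ N(0, t), P(B_t ≥ 2.21) = 1 − Φ(2.21/√t) = 1 − Φ(2.21/√6.08) = 1 − Φ(0.8963) ≈ 0.18505. Doubling: P(τ_{2.21} ≤ 6.08) ≈ 2 · 0.18505 = 0.37010 ≈ 0.3701.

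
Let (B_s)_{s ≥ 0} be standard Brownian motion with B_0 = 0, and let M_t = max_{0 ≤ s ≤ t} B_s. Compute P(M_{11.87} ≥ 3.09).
P(M_{11.87} ≥ 3.09) = 2·P(B_{11.87} ≥ 3.09) = 2(1 − Φ(3.09/√11.87)) ≈ 0.3698

By the reflection principle for Brownian motion, P(M_t ≥ a) = 2 · P(B_t ≥ a) for a ≥ 0. Since B_t ~ N(0, t), P(B_t ≥ 3.09) = 1 − Φ(3.09/√t) = 1 − Φ(3.09/√11.87) = 1 − Φ(0.8969). So
  P(M_{11.87} ≥ 3.09) = 2(1 − Φ(0.8969)) ≈ 0.3698.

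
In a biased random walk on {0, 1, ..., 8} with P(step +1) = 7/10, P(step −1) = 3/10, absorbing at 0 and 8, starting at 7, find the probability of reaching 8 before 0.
P(hit 8 before 0) = (1 − (3/7)^7) / (1 − (3/7)^8) = 1437373/1439560

Let u_k denote P(reach 8 before 0 | start at k). Boundary: u_0 = 0, u_8 = 1. Recurrence: u_k = 7/10·u_{k+1} + 3/10·u_{k-1} for 1 ≤ k ≤ 7. Try u_k = A + B·r^k with r = q/p = (3/10)/(7/10) = 3/7. Substitution satisfies the recurrence; boundary conditions give:
  u_k = (1 − r^k) / (1 − r^N) = (1 − (3/7)^7) / (1 − (3/7)^8) = 1437373/1439560.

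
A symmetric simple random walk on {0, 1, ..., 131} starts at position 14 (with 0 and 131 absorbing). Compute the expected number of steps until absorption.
E[τ | X_0 = 14] = 1638

Let v_k = E[τ | X_0 = k]. Boundary: v_0 = v_131 = 0. Recurrence: v_k = 1 + (v_{k-1} + v_{k+1})/2 for 1 ≤ k ≤ 130. The particular solution to v_k − (v_{k-1} + v_{k+1})/2 = 1 is v_k = −k^2. Adding homogeneous solution A + B k and matching boundaries gives v_k = k (131 − k). Substituting k = 14: v_14 = 14 · 117 = 1638.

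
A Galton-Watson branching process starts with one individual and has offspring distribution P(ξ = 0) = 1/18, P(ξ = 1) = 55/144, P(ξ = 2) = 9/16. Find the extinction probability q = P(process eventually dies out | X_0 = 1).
q = 8/81

The pgf is f(s) = 1/18 + 55/144·s + 9/16·s². The extinction probability q is the smallest fixed point of f in [0, 1]. Setting s = f(s):
  9/16·s² + (55/144 − 1)·s + 1/18 = 0
  9/16·s² − (1/18 + 9/16)·s + 1/18 = 0
which factors as (s − 1)·(9/16·s − 1/18) = 0, giving roots s = 1 and s = (1/18)/(9/16) = 8/81.
Mean offspring μ = 55/144 + 2·9/16 = 217/144 > 1 (supercritical), so q < 1. The extinction probability is the smaller root: q = (1/18)/(9/16) = 8/81.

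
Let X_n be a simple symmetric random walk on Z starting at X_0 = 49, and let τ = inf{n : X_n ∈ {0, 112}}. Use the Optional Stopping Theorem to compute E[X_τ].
E[X_τ] = 49

X_n is a martingale and τ is a bounded-mean stopping time (indeed τ is finite a.s. with bounded expectation since the walk is in a bounded region). By the OST, E[X_τ] = E[X_0] = 49. Equivalently: E[X_τ] = 112 · P(hit 112 first) + 0 · P(hit 0 first) = 112 · (49/112) = 49.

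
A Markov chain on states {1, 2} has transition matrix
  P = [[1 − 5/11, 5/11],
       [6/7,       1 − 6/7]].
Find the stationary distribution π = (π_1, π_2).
π_1 = 66/101, π_2 = 35/101

Solve πP = π with π_1 + π_2 = 1. From πP = π: π_1 · (1 − 5/11) + π_2 · 6/7 = π_1 ⇒ π_2 · 6/7 = π_1 · 5/11 ⇒ π_2/π_1 = (5/11)/(6/7) = 35/66. Together with π_1 + π_2 = 1:
  π_1 = (6/7)/(5/11 + 6/7) = (6/7)/(101/77) = 66/101,
  π_2 = (5/11)/(5/11 + 6/7) = (5/11)/(101/77) = 35/101.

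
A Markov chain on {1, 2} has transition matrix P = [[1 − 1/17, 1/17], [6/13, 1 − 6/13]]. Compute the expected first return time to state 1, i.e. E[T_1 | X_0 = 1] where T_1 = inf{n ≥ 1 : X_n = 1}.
E[T_1 | X_0 = 1] = 1/π_1 = 115/102

For an irreducible recurrent Markov chain with stationary distribution π, E[T_i | X_0 = i] = 1/π_i (Kac's formula). Here π_1 = (6/13)/(1/17 + 6/13) = (6/13)/(115/221) = 102/115, so E[T_1 | X_0 = 1] = 1/π_1 = (1/17 + 6/13)/(6/13) = (115/221)/(6/13) = 115/102.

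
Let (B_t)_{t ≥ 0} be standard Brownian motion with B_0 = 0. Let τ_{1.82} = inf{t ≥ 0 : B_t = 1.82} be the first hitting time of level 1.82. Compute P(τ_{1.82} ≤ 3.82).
P(τ_{1.82} ≤ 3.82) = 2(1 − Φ(1.82/√3.82)) = 2(1 − Φ(0.9312)) ≈ 0.3518

By the reflection principle for standard BM, P(τ_b ≤ t) = 2 · P(B_t ≥ b). Since B_t ~ N(0, t), P(B_t ≥ 1.82) = 1 − Φ(1.82/√t) = 1 − Φ(1.82/√3.82) = 1 − Φ(0.9312) ≈ 0.17588. Doubling: P(τ_{1.82} ≤ 3.82) ≈ 2 · 0.17588 = 0.35176 ≈ 0.3518.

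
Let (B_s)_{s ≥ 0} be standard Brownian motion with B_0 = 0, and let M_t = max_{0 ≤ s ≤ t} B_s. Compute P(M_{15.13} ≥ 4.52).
P(M_{15.13} ≥ 4.52) = 2·P(B_{15.13} ≥ 4.52) = 2(1 − Φ(4.52/√15.13)) ≈ 0.2452

By the reflection principle for Brownian motion, P(M_t ≥ a) = 2 · P(B_t ≥ a) for a ≥ 0. Since B_t ~ N(0, t), P(B_t ≥ 4.52) = 1 − Φ(4.52/√t) = 1 − Φ(4.52/√15.13) = 1 − Φ(1.1620). So
  P(M_{15.13} ≥ 4.52) = 2(1 − Φ(1.1620)) ≈ 0.2452.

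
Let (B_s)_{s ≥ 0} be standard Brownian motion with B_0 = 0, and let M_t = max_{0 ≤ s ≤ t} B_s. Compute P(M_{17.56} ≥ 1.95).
P(M_{17.56} ≥ 1.95) = 2·P(B_{17.56} ≥ 1.95) = 2(1 − Φ(1.95/√17.56)) ≈ 0.6417

By the reflection principle for Brownian motion, P(M_t ≥ a) = 2 · P(B_t ≥ a) for a ≥ 0. Since B_t ~ N(0, t), P(B_t ≥ 1.95) = 1 − Φ(1.95/√t) = 1 − Φ(1.95/√17.56) = 1 − Φ(0.4653). So
  P(M_{17.56} ≥ 1.95) = 2(1 − Φ(0.4653)) ≈ 0.6417.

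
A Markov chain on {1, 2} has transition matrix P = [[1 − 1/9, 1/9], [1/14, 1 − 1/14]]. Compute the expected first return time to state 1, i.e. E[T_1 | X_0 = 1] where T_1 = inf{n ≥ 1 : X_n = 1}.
E[T_1 | X_0 = 1] = 1/π_1 = 23/9

For an irreducible recurrent Markov chain with stationary distribution π, E[T_i | X_0 = i] = 1/π_i (Kac's formula). Here π_1 = (1/14)/(1/9 + 1/14) = (1/14)/(23/126) = 9/23, so E[T_1 | X_0 = 1] = 1/π_1 = (1/9 + 1/14)/(1/14) = (23/126)/(1/14) = 23/9.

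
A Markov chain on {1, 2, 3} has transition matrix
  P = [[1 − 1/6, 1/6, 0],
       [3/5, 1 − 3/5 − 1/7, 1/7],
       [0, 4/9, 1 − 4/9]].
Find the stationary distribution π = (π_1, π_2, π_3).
π = (504/689, 140/689, 45/689)

This is a birth-death chain on three states, which satisfies detailed balance: π_1 · P_{12} = π_2 · P_{21} and π_2 · P_{23} = π_3 · P_{32}.
From π_1 · 1/6 = π_2 · 3/5: π_2/π_1 = (1/6)/(3/5) = 5/18.
From π_2 · 1/7 = π_3 · 4/9: π_3/π_2 = (1/7)/(4/9) = 9/28.
Take π_1 proportional to 1; then unnormalized π = (1, 5/18, 5/56). Normalize by dividing by the sum 689/504:
  π = (504/689, 140/689, 45/689).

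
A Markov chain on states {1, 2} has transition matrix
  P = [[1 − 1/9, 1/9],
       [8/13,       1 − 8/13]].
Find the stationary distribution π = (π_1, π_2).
π_1 = 72/85, π_2 = 13/85

Solve πP = π with π_1 + π_2 = 1. From πP = π: π_1 · (1 − 1/9) + π_2 · 8/13 = π_1 ⇒ π_2 · 8/13 = π_1 · 1/9 ⇒ π_2/π_1 = (1/9)/(8/13) = 13/72. Together with π_1 + π_2 = 1:
  π_1 = (8/13)/(1/9 + 8/13) = (8/13)/(85/117) = 72/85,
  π_2 = (1/9)/(1/9 + 8/13) = (1/9)/(85/117) = 13/85.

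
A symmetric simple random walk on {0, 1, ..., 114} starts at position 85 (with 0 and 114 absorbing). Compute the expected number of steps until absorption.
E[τ | X_0 = 85] = 2465

Let v_k = E[τ | X_0 = k]. Boundary: v_0 = v_114 = 0. Recurrence: v_k = 1 + (v_{k-1} + v_{k+1})/2 for 1 ≤ k ≤ 113. The particular solution to v_k − (v_{k-1} + v_{k+1})/2 = 1 is v_k = −k^2. Adding homogeneous solution A + B k and matching boundaries gives v_k = k (114 − k). Substituting k = 85: v_85 = 85 · 29 = 2465.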